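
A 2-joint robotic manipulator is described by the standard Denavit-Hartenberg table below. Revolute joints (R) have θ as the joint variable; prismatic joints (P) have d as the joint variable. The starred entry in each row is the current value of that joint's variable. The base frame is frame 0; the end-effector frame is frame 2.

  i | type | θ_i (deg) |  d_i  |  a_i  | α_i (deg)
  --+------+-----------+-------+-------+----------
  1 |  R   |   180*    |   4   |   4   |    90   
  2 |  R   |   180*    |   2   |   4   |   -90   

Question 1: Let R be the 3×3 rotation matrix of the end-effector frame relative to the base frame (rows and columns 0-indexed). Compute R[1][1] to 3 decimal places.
-1.000

End-effector y-axis (col 1 of R) = (-0.0000,-1.0000,-0.0000)
R[1][1] = -1.0000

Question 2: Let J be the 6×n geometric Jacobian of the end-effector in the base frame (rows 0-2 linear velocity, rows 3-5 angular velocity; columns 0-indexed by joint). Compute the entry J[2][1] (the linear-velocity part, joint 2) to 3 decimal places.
-4.000

axis z_1 = (0.0000,1.0000,0.0000); lever o_n−o_1 = (4.0000,2.0000,0.0000)
cross product → J_v[:, 1] = (0.0000,0.0000,-4.0000)
J_ω[:, 1] = z_1
entry J[2][1] = -4.0000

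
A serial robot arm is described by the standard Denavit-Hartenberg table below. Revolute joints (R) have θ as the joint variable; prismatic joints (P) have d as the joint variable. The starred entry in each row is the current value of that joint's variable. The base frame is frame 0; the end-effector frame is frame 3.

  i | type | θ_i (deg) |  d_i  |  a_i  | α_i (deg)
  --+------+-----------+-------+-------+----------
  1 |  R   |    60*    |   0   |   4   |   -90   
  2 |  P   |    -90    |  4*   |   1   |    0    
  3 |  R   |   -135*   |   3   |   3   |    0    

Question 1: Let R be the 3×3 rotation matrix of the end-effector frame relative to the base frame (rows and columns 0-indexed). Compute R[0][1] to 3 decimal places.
-0.354

End-effector y-axis (col 1 of R) = (-0.3536,-0.6124,0.7071)
R[0][1] = -0.3536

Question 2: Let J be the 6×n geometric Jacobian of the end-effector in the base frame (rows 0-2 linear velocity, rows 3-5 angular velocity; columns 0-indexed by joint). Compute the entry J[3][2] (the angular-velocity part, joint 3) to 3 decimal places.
axis z_2 = (-0.8660,0.5000,0.0000); lever o_n−o_2 = (-3.6587,-0.3371,-2.1213)
cross product → J_v[:, 2] = (-1.0607,-1.8371,2.1213)
J_ω[:, 2] = z_2
entry J[3][2] = -0.8660

-0.866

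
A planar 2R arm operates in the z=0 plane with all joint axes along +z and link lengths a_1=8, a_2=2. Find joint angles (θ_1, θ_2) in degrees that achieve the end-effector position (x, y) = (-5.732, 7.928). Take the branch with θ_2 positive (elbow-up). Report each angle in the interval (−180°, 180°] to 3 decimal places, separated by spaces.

119.998 30.014

cos θ_2 = (95.7090−8²−2²)/(2·8·2) = 0.8659; θ_2 = 30.0136° (elbow-up)
β = atan2(7.9280,-5.7320) = 125.8672°; ψ = atan2(1.0004,9.7318) = 5.8693°
θ_1 = β − ψ = 119.9979°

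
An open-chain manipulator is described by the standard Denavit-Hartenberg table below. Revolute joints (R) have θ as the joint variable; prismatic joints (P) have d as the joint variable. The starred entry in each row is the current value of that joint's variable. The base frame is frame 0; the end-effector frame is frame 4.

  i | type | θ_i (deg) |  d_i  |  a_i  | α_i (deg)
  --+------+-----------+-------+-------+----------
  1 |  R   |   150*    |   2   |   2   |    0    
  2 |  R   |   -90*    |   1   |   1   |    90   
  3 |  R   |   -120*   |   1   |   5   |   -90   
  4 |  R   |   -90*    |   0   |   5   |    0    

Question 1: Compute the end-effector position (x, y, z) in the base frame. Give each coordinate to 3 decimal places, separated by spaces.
after link 1: o_1 = (-1.7321, 1.0000, 2.0000)
after link 2: o_2 = (-1.2321, 1.8660, 3.0000)
after link 3: o_3 = (-1.6160, -0.7990, -1.3301)
after link 4: o_4 = (2.7141, -3.2990, -1.3301)

2.714 -3.299 -1.330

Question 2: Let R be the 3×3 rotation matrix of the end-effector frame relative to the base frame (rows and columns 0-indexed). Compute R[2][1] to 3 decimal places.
-0.866

End-effector y-axis (col 1 of R) = (-0.2500,-0.4330,-0.8660)
R[2][1] = -0.8660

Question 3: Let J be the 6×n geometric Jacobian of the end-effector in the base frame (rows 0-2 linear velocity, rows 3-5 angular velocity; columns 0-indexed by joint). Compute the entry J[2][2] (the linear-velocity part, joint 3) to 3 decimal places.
-2.500

axis z_2 = (0.8660,-0.5000,0.0000); lever o_n−o_2 = (3.9462,-5.1651,-4.3301)
cross product → J_v[:, 2] = (2.1651,3.7500,-2.5000)
J_ω[:, 2] = z_2
entry J[2][2] = -2.5000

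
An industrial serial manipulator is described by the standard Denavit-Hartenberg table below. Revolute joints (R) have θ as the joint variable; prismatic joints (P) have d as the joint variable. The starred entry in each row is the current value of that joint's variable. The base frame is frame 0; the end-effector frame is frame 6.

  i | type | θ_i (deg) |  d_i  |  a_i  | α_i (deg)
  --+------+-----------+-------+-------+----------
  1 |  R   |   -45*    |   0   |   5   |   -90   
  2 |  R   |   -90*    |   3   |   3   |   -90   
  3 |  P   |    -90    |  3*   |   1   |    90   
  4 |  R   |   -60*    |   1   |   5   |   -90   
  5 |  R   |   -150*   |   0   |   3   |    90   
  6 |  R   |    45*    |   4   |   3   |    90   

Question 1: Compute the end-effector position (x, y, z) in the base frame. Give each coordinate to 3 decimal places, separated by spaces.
10.906 -3.666 2.903

after link 1: o_1 = (3.5355, -3.5355, 0.0000)
after link 2: o_2 = (5.6569, -1.4142, 3.0000)
after link 3: o_3 = (8.4853, -2.8284, 3.0000)
after link 4: o_4 = (7.1912, 2.0012, 2.0000)
after link 5: o_5 = (7.8636, -0.5083, 0.5000)
after link 6: o_6 = (10.9058, -3.6657, 2.9034)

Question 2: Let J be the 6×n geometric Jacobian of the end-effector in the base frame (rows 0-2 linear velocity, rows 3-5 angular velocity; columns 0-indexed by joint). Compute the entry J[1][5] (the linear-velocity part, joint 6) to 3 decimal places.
2.324

axis z_5 = (0.1294,-0.4830,0.8660); lever o_n−o_5 = (3.0422,-3.1573,2.4034)
cross product → J_v[:, 5] = (1.5736,2.3236,1.0607)
J_ω[:, 5] = z_5
entry J[1][5] = 2.3236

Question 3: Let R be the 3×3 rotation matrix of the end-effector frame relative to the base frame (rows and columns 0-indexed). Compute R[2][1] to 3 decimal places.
End-effector y-axis (col 1 of R) = (0.1294,-0.4830,0.8660)
R[2][1] = 0.8660

0.866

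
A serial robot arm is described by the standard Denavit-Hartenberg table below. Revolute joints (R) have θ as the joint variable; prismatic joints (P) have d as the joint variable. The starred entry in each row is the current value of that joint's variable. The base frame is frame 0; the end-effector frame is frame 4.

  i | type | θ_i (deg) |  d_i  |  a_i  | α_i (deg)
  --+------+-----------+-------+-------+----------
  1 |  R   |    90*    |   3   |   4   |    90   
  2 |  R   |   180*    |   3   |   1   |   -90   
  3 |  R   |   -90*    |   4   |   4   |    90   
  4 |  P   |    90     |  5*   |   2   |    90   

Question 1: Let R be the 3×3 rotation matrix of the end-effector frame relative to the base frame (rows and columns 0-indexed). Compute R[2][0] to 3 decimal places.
End-effector x-axis (col 0 of R) = (0.0000,-0.0000,-1.0000)
R[2][0] = -1.0000

-1.000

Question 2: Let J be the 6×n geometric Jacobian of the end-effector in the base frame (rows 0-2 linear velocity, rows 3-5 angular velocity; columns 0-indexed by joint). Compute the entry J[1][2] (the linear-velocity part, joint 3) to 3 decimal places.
axis z_2 = (0.0000,-0.0000,-1.0000); lever o_n−o_2 = (4.0000,5.0000,-6.0000)
cross product → J_v[:, 2] = (5.0000,-4.0000,0.0000)
J_ω[:, 2] = z_2
entry J[1][2] = -4.0000

-4.000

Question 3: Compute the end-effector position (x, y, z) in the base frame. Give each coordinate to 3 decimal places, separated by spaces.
after link 1: o_1 = (0.0000, 4.0000, 3.0000)
after link 2: o_2 = (3.0000, 3.0000, 3.0000)
after link 3: o_3 = (7.0000, 3.0000, -1.0000)
after link 4: o_4 = (7.0000, 8.0000, -3.0000)

7.000 8.000 -3.000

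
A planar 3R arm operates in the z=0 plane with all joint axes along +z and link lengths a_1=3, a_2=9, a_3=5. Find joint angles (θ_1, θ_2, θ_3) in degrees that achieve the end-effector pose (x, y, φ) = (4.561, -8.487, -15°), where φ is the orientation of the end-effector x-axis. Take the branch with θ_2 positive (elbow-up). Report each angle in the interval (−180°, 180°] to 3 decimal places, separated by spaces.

149.989 135.009 60.001

wrist centre = target − a_3·(cos φ, sin φ) = (-0.2686, -7.1929)
cos θ_2 = (51.8100−3²−9²)/(2·3·9) = -0.7072; θ_2 = 135.0093° (elbow-up)
β = atan2(-7.1929,-0.2686) = -92.1388°; ψ = atan2(6.3629,-3.3650) = 117.8718°
θ_1 = β − ψ = -210.0106°
θ_3 = φ − θ_1 − θ_2 = 60.0013° (wrapped to (-180°,180°])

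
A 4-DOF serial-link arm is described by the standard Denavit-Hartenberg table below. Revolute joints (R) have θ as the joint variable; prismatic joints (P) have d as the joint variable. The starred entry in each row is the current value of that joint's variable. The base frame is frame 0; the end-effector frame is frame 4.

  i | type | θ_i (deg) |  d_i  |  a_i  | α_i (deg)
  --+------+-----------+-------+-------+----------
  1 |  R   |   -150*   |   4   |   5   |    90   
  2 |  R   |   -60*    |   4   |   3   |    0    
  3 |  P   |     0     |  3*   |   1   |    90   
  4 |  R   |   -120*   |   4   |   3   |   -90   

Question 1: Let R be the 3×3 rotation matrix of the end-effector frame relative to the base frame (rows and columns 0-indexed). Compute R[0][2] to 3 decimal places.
-0.125

End-effector z-axis (col 2 of R) = (-0.1250,-0.6495,-0.7500)
R[0][2] = -0.1250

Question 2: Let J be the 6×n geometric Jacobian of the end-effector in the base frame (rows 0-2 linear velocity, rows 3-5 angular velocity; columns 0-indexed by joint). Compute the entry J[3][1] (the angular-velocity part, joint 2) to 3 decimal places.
axis z_1 = (-0.5000,0.8660,0.0000); lever o_n−o_1 = (-0.2835,4.9192,-4.1651)
cross product → J_v[:, 1] = (-3.6071,-2.0825,-2.2141)
J_ω[:, 1] = z_1
entry J[3][1] = -0.5000

-0.500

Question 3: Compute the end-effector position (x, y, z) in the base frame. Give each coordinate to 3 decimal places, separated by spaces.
-4.614 2.419 -0.165

after link 1: o_1 = (-4.3301, -2.5000, 4.0000)
after link 2: o_2 = (-7.6292, 0.2141, 1.4019)
after link 3: o_3 = (-9.5622, 2.5622, 0.5359)
after link 4: o_4 = (-4.6136, 2.4192, -0.1651)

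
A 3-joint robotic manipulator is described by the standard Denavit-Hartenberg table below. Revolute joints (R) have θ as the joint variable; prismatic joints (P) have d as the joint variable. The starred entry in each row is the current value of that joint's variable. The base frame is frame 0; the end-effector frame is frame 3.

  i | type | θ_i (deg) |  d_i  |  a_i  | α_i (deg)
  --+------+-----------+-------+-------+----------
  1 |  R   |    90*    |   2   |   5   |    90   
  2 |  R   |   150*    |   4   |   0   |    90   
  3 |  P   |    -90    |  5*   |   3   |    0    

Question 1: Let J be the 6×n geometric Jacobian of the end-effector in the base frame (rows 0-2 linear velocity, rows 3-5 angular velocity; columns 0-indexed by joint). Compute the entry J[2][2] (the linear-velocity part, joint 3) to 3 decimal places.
prismatic axis z_2 = (0.0000,0.5000,0.8660)
J_v[:, 2] = z_2; J_ω[:, 2] = (0,0,0)
entry J[2][2] = 0.8660

0.866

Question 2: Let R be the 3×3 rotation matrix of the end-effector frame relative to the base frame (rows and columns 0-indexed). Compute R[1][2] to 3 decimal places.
End-effector z-axis (col 2 of R) = (0.0000,0.5000,0.8660)
R[1][2] = 0.5000

0.500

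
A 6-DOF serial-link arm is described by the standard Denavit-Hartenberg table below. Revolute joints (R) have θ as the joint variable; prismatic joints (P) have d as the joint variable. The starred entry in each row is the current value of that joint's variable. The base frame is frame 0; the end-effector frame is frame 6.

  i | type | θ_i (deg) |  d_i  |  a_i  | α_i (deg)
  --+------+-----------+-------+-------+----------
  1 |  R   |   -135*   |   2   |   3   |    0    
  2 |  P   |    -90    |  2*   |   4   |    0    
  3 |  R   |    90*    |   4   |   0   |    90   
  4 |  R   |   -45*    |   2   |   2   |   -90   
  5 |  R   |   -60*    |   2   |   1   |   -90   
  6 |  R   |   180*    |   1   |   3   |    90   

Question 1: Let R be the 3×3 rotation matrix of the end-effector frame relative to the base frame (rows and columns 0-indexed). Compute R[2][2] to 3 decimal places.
End-effector z-axis (col 2 of R) = (0.5000,0.5000,-0.7071)
R[2][2] = -0.7071

-0.707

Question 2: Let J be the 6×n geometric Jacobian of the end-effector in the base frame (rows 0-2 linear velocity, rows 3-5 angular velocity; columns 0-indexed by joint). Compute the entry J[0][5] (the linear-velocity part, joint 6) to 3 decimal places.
-1.500

axis z_5 = (-0.0795,-0.7866,-0.6124); lever o_n−o_5 = (2.5077,-1.8737,0.4483)
cross product → J_v[:, 5] = (-1.5000,-1.5000,2.1213)
J_ω[:, 5] = z_5
entry J[0][5] = -1.5000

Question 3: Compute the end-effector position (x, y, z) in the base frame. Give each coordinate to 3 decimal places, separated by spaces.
-6.719 -1.390 8.095

after link 1: o_1 = (-2.1213, -2.1213, 2.0000)
after link 2: o_2 = (-4.9497, 0.7071, 4.0000)
after link 3: o_3 = (-4.9497, 0.7071, 8.0000)
after link 4: o_4 = (-7.3640, 1.1213, 6.5858)
after link 5: o_5 = (-9.2263, 0.4837, 7.6464)
after link 6: o_6 = (-6.7187, -1.3900, 8.0947)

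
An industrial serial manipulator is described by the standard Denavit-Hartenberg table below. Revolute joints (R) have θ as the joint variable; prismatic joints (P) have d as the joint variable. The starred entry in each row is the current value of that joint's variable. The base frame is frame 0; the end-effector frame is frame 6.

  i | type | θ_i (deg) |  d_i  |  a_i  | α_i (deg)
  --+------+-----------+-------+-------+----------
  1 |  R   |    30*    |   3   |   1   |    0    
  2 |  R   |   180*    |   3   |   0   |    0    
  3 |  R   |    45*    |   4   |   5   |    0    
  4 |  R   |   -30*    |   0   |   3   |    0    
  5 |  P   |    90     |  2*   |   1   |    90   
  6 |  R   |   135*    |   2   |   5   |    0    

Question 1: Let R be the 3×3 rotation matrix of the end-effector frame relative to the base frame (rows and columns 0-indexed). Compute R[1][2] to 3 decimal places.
-0.707

End-effector z-axis (col 2 of R) = (-0.7071,-0.7071,0.0000)
R[1][2] = -0.7071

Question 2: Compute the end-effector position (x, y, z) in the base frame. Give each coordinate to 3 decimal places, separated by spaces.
-5.756 -6.072 15.536

after link 1: o_1 = (0.8660, 0.5000, 3.0000)
after link 2: o_2 = (0.8660, 0.5000, 6.0000)
after link 3: o_3 = (-0.4281, -4.3296, 10.0000)
after link 4: o_4 = (-2.5494, -6.4509, 10.0000)
after link 5: o_5 = (-1.8423, -7.1581, 12.0000)
after link 6: o_6 = (-5.7565, -6.0723, 15.5355)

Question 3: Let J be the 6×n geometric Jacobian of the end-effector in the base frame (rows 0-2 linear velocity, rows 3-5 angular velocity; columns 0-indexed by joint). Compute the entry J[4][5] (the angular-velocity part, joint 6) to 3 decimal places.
-0.707

axis z_5 = (-0.7071,-0.7071,0.0000); lever o_n−o_5 = (-3.9142,1.0858,3.5355)
cross product → J_v[:, 5] = (-2.5000,2.5000,-3.5355)
J_ω[:, 5] = z_5
entry J[4][5] = -0.7071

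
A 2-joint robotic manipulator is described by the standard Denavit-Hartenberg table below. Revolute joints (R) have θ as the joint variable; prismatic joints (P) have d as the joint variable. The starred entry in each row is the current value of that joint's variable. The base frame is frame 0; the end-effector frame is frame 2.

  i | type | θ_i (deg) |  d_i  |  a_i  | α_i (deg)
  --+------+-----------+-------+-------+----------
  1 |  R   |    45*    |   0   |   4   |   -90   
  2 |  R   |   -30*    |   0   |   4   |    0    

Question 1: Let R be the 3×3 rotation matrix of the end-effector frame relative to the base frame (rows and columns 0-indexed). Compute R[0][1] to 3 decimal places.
0.354

End-effector y-axis (col 1 of R) = (0.3536,0.3536,-0.8660)
R[0][1] = 0.3536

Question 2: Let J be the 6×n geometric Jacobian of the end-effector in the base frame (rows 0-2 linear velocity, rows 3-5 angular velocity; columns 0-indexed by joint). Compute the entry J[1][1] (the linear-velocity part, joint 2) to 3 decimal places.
axis z_1 = (-0.7071,0.7071,0.0000); lever o_n−o_1 = (2.4495,2.4495,2.0000)
cross product → J_v[:, 1] = (1.4142,1.4142,-3.4641)
J_ω[:, 1] = z_1
entry J[1][1] = 1.4142

1.414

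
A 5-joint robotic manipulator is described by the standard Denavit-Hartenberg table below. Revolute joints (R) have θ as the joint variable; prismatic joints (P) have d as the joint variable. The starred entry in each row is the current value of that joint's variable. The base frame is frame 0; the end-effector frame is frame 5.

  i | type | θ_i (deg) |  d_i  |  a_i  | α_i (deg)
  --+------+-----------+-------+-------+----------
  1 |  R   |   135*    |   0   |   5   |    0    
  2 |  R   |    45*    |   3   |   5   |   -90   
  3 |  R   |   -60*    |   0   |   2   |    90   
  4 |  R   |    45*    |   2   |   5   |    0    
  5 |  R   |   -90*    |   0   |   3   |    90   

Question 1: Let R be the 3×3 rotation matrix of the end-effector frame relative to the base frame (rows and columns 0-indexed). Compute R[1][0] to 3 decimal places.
0.707

End-effector x-axis (col 0 of R) = (-0.3536,0.7071,0.6124)
R[1][0] = 0.7071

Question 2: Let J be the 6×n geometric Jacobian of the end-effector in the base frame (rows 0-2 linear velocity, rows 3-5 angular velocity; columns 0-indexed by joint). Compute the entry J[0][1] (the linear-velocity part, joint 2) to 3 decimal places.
axis z_1 = (0.0000,0.0000,1.0000); lever o_n−o_1 = (-7.0964,-1.4142,10.6310)
cross product → J_v[:, 1] = (1.4142,-7.0964,0.0000)
J_ω[:, 1] = z_1
entry J[0][1] = 1.4142

1.414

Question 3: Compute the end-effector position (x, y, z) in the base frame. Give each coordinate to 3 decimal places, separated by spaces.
-10.632 2.121 10.631

after link 1: o_1 = (-3.5355, 3.5355, 0.0000)
after link 2: o_2 = (-8.5355, 3.5355, 3.0000)
after link 3: o_3 = (-9.5355, 3.5355, 4.7321)
after link 4: o_4 = (-9.5713, 0.0000, 8.7939)
after link 5: o_5 = (-10.6319, 2.1213, 10.6310)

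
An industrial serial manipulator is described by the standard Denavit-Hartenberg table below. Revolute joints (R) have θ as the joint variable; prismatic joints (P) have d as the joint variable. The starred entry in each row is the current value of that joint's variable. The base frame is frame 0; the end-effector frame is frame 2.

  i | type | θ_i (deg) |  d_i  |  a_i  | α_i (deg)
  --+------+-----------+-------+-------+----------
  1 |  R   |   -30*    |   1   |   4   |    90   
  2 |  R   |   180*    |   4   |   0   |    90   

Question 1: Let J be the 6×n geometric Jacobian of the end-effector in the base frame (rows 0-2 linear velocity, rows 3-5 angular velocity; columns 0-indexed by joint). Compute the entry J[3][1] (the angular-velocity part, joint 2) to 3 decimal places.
-0.500

axis z_1 = (-0.5000,-0.8660,0.0000); lever o_n−o_1 = (-2.0000,-3.4641,0.0000)
cross product → J_v[:, 1] = (0.0000,-0.0000,-0.0000)
J_ω[:, 1] = z_1
entry J[3][1] = -0.5000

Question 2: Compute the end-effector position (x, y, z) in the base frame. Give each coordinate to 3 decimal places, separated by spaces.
after link 1: o_1 = (3.4641, -2.0000, 1.0000)
after link 2: o_2 = (1.4641, -5.4641, 1.0000)

1.464 -5.464 1.000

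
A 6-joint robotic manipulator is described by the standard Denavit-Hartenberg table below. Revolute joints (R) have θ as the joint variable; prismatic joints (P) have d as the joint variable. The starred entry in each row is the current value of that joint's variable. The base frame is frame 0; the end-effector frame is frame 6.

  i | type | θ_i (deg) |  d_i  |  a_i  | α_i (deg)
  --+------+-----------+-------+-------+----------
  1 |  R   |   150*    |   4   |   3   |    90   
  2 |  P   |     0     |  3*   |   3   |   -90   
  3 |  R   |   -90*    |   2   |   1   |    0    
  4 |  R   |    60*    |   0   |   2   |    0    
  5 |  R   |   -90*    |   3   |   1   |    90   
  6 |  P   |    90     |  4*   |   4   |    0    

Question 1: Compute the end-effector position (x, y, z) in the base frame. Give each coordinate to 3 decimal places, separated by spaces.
-1.330 5.232 13.000

after link 1: o_1 = (-2.5981, 1.5000, 4.0000)
after link 2: o_2 = (-3.6962, 5.5981, 4.0000)
after link 3: o_3 = (-3.1962, 6.4641, 6.0000)
after link 4: o_4 = (-4.1962, 8.1962, 6.0000)
after link 5: o_5 = (-3.3301, 8.6962, 9.0000)
after link 6: o_6 = (-1.3301, 5.2321, 13.0000)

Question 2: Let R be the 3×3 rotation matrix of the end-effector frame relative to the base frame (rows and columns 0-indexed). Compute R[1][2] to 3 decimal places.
-0.866

End-effector z-axis (col 2 of R) = (0.5000,-0.8660,0.0000)
R[1][2] = -0.8660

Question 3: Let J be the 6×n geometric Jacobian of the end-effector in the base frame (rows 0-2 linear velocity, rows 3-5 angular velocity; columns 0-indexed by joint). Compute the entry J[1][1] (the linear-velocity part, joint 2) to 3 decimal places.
0.866

prismatic axis z_1 = (0.5000,0.8660,0.0000)
J_v[:, 1] = z_1; J_ω[:, 1] = (0,0,0)
entry J[1][1] = 0.8660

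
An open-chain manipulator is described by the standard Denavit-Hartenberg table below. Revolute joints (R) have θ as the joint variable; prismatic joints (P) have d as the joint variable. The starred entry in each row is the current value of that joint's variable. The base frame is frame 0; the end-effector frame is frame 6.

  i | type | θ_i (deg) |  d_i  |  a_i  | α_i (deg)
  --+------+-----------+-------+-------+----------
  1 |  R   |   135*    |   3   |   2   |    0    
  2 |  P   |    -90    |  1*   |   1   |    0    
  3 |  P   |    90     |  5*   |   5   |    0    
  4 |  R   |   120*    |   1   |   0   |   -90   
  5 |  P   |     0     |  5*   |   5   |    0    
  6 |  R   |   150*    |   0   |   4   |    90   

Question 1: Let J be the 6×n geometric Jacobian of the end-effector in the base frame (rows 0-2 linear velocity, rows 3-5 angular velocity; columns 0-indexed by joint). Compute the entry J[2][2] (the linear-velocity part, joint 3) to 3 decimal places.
1.000

prismatic axis z_2 = (0.0000,0.0000,1.0000)
J_v[:, 2] = z_2; J_ω[:, 2] = (0,0,0)
entry J[2][2] = 1.0000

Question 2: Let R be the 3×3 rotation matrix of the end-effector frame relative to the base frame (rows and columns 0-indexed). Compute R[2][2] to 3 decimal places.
End-effector z-axis (col 2 of R) = (-0.1294,-0.4830,-0.8660)
R[2][2] = -0.8660

-0.866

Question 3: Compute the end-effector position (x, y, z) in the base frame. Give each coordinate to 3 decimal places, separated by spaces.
after link 1: o_1 = (-1.4142, 1.4142, 3.0000)
after link 2: o_2 = (-0.7071, 2.1213, 4.0000)
after link 3: o_3 = (-4.2426, 5.6569, 9.0000)
after link 4: o_4 = (-4.2426, 5.6569, 10.0000)
after link 5: o_5 = (-0.7071, -0.4669, 10.0000)
after link 6: o_6 = (0.1895, 2.8792, 8.0000)

0.189 2.879 8.000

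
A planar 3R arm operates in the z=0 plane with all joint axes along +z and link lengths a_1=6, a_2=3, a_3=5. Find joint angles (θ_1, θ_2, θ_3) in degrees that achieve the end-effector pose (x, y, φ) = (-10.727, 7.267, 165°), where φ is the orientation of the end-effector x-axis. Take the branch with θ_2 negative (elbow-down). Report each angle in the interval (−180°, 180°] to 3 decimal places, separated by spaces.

149.275 -45.003 60.728

wrist centre = target − a_3·(cos φ, sin φ) = (-5.8974, 5.9729)
cos θ_2 = (70.4546−6²−3²)/(2·6·3) = 0.7071; θ_2 = -45.0029° (elbow-down)
β = atan2(5.9729,-5.8974) = 134.6354°; ψ = atan2(-2.1214,8.1212) = -14.6397°
θ_1 = β − ψ = 149.2751°
θ_3 = φ − θ_1 − θ_2 = 60.7278° (wrapped to (-180°,180°])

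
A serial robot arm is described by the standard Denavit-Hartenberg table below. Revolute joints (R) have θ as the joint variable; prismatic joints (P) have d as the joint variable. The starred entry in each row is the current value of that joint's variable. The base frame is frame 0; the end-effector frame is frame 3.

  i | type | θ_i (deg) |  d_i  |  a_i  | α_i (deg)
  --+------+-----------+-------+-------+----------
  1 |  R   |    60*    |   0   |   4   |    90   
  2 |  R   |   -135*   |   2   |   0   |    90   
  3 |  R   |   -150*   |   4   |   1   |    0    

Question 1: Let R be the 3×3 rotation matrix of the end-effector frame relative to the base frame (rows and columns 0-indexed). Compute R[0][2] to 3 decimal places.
End-effector z-axis (col 2 of R) = (-0.3536,-0.6124,0.7071)
R[0][2] = -0.3536

-0.354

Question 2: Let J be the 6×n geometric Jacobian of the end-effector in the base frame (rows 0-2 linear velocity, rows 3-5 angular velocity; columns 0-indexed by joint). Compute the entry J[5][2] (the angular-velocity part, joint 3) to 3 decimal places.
axis z_2 = (-0.3536,-0.6124,0.7071); lever o_n−o_2 = (-1.5410,-1.6692,3.4408)
cross product → J_v[:, 2] = (-0.9268,0.1268,-0.3536)
J_ω[:, 2] = z_2
entry J[5][2] = 0.7071

0.707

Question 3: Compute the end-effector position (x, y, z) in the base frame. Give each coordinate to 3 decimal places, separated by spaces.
2.191 0.795 3.441

after link 1: o_1 = (2.0000, 3.4641, 0.0000)
after link 2: o_2 = (3.7321, 2.4641, 0.0000)
after link 3: o_3 = (2.1910, 0.7949, 3.4408)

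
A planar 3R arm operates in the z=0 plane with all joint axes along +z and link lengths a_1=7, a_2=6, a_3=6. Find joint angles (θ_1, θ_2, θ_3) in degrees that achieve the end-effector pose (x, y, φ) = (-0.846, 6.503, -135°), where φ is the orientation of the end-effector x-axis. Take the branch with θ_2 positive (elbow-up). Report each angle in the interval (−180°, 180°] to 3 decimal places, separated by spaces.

wrist centre = target − a_3·(cos φ, sin φ) = (3.3966, 10.7456)
cos θ_2 = (127.0060−7²−6²)/(2·7·6) = 0.5001; θ_2 = 59.9953° (elbow-up)
β = atan2(10.7456,3.3966) = 72.4585°; ψ = atan2(5.1959,10.0004) = 27.4550°
θ_1 = β − ψ = 45.0036°
θ_3 = φ − θ_1 − θ_2 = 120.0011° (wrapped to (-180°,180°])

45.004 59.995 120.001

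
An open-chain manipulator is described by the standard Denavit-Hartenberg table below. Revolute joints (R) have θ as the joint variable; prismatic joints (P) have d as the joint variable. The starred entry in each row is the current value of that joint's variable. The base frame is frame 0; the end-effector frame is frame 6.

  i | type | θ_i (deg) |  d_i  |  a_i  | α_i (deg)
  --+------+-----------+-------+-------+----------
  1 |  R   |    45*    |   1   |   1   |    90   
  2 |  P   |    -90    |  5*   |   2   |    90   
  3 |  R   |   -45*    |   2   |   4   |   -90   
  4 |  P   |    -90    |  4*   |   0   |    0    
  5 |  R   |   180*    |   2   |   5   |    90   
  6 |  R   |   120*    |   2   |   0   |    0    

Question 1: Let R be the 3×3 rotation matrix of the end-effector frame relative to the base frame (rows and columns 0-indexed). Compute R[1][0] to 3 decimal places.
-0.787

End-effector x-axis (col 0 of R) = (0.0795,-0.7866,-0.6124)
R[1][0] = -0.7866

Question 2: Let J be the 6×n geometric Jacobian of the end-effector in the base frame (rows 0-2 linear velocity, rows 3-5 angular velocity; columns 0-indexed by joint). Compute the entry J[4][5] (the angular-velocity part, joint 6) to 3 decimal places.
0.500

axis z_5 = (-0.5000,0.5000,-0.7071); lever o_n−o_5 = (-1.0000,1.0000,-1.4142)
cross product → J_v[:, 5] = (-0.0000,-0.0000,0.0000)
J_ω[:, 5] = z_5
entry J[4][5] = 0.5000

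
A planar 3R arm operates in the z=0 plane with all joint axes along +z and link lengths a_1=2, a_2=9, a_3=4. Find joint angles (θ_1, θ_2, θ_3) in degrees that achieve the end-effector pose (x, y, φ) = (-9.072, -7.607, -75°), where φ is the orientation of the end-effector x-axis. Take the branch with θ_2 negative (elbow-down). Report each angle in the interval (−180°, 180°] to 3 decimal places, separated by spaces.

wrist centre = target − a_3·(cos φ, sin φ) = (-10.1073, -3.7433)
cos θ_2 = (116.1693−2²−9²)/(2·2·9) = 0.8658; θ_2 = -30.0242° (elbow-down)
β = atan2(-3.7433,-10.1073) = -159.6776°; ψ = atan2(-4.5033,9.7923) = -24.6968°
θ_1 = β − ψ = -134.9808°
θ_3 = φ − θ_1 − θ_2 = 90.0050° (wrapped to (-180°,180°])

-134.981 -30.024 90.005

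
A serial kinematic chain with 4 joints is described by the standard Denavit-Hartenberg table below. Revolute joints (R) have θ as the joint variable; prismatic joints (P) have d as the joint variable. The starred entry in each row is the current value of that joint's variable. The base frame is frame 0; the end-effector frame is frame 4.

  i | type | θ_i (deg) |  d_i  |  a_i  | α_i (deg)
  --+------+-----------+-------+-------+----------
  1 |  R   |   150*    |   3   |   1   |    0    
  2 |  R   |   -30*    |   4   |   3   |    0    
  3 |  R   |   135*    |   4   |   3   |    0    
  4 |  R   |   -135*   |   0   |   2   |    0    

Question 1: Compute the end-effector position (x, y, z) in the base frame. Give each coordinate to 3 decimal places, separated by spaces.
after link 1: o_1 = (-0.8660, 0.5000, 3.0000)
after link 2: o_2 = (-2.3660, 3.0981, 7.0000)
after link 3: o_3 = (-3.1425, 0.2003, 11.0000)
after link 4: o_4 = (-4.1425, 1.9323, 11.0000)

-4.142 1.932 11.000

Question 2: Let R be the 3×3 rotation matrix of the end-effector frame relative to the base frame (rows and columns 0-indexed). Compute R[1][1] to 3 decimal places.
End-effector y-axis (col 1 of R) = (-0.8660,-0.5000,0.0000)
R[1][1] = -0.5000

-0.500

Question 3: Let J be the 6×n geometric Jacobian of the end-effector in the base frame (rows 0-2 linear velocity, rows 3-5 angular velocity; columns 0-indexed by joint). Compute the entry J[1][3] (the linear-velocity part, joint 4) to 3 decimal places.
axis z_3 = (0.0000,0.0000,1.0000); lever o_n−o_3 = (-1.0000,1.7321,0.0000)
cross product → J_v[:, 3] = (-1.7321,-1.0000,0.0000)
J_ω[:, 3] = z_3
entry J[1][3] = -1.0000

-1.000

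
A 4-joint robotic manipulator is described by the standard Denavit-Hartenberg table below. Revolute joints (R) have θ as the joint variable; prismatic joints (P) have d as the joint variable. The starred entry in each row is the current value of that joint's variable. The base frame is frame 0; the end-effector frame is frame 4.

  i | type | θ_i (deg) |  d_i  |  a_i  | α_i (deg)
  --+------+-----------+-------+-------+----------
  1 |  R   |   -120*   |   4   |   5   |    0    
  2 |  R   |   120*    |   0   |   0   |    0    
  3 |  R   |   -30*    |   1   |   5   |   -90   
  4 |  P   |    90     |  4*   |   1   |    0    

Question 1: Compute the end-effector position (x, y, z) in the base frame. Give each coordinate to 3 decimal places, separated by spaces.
3.830 -3.366 4.000

after link 1: o_1 = (-2.5000, -4.3301, 4.0000)
after link 2: o_2 = (-2.5000, -4.3301, 4.0000)
after link 3: o_3 = (1.8301, -6.8301, 5.0000)
after link 4: o_4 = (3.8301, -3.3660, 4.0000)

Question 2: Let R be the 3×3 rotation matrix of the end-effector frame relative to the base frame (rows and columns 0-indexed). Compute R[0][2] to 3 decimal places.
0.500

End-effector z-axis (col 2 of R) = (0.5000,0.8660,0.0000)
R[0][2] = 0.5000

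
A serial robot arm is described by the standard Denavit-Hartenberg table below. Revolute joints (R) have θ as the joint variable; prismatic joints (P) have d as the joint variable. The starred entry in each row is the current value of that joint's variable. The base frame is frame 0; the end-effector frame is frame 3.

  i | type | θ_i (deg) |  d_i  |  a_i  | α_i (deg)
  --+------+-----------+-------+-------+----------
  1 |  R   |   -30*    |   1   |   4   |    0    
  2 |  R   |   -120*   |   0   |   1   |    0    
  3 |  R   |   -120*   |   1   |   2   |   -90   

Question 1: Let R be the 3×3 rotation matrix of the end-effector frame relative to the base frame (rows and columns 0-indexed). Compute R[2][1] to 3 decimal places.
-1.000

End-effector y-axis (col 1 of R) = (-0.0000,-0.0000,-1.0000)
R[2][1] = -1.0000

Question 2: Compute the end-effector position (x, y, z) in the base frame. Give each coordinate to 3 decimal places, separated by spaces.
2.598 -0.500 2.000

after link 1: o_1 = (3.4641, -2.0000, 1.0000)
after link 2: o_2 = (2.5981, -2.5000, 1.0000)
after link 3: o_3 = (2.5981, -0.5000, 2.0000)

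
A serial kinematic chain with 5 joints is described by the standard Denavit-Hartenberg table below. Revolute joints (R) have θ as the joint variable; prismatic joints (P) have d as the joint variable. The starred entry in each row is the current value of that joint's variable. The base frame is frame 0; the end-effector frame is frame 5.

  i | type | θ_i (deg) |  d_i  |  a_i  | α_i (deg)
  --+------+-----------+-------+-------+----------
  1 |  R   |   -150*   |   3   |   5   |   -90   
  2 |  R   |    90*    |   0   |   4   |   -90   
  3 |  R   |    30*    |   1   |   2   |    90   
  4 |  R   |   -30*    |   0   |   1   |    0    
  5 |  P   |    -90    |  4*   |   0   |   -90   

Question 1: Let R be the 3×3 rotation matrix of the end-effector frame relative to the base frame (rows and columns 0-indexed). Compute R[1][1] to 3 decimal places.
End-effector y-axis (col 1 of R) = (-0.4330,0.7500,0.5000)
R[1][1] = 0.7500

0.750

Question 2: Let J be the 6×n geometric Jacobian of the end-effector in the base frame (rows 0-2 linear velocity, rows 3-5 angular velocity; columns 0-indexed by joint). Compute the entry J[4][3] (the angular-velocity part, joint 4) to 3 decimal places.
axis z_3 = (0.4330,-0.7500,-0.5000); lever o_n−o_3 = (1.0825,-2.8750,-2.7500)
cross product → J_v[:, 3] = (0.6250,0.6495,-0.4330)
J_ω[:, 3] = z_3
entry J[4][3] = -0.7500

-0.750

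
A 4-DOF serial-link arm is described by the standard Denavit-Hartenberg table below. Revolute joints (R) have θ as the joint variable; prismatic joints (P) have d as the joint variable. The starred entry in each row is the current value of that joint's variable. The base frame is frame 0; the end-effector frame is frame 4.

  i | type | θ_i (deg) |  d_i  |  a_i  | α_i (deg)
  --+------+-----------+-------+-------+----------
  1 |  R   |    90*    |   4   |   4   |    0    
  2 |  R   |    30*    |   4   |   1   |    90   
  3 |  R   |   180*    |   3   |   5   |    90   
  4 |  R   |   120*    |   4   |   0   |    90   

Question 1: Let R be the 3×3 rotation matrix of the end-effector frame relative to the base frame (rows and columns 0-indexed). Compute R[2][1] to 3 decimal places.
End-effector y-axis (col 1 of R) = (-0.0000,0.0000,1.0000)
R[2][1] = 1.0000

1.000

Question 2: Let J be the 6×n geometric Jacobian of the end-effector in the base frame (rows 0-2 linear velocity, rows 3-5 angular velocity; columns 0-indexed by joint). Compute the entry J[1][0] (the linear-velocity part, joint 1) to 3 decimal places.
4.598

axis z_0 = ẑ; lever o_n−o_0 = (4.5981,2.0359,12.0000)
cross product → J_v[:, 0] = (-2.0359,4.5981,0.0000)
J_ω[:, 0] = z_0
entry J[1][0] = 4.5981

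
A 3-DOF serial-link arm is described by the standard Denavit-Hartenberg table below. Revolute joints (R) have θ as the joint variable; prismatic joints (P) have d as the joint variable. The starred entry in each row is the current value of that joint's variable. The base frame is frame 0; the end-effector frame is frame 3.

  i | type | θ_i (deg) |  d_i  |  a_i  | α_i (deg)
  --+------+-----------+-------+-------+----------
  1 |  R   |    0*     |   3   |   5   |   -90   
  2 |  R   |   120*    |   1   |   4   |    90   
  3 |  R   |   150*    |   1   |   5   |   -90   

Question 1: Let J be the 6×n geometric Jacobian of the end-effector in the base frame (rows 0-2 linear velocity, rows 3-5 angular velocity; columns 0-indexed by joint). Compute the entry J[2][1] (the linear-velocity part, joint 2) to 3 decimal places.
-1.031

axis z_1 = (0.0000,1.0000,0.0000); lever o_n−o_1 = (1.0311,3.5000,-0.2141)
cross product → J_v[:, 1] = (-0.2141,0.0000,-1.0311)
J_ω[:, 1] = z_1
entry J[2][1] = -1.0311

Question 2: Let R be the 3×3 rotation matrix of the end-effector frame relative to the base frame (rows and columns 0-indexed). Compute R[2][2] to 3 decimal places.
0.433

End-effector z-axis (col 2 of R) = (0.2500,-0.8660,0.4330)
R[2][2] = 0.4330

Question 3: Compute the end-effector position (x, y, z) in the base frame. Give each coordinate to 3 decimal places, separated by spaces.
after link 1: o_1 = (5.0000, 0.0000, 3.0000)
after link 2: o_2 = (3.0000, 1.0000, -0.4641)
after link 3: o_3 = (6.0311, 3.5000, 2.7859)

6.031 3.500 2.786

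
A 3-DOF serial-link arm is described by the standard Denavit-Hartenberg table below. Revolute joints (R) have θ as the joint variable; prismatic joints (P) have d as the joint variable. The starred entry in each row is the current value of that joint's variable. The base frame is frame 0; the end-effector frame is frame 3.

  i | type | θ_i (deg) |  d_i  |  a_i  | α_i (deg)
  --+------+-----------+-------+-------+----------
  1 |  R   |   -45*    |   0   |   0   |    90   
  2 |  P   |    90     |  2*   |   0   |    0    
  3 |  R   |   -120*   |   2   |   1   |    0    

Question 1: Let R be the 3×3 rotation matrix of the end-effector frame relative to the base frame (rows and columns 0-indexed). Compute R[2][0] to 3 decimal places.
End-effector x-axis (col 0 of R) = (0.6124,-0.6124,-0.5000)
R[2][0] = -0.5000

-0.500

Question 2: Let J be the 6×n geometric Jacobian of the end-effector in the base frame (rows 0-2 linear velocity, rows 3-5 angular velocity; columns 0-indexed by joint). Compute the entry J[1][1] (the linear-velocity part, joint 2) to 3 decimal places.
prismatic axis z_1 = (-0.7071,-0.7071,0.0000)
J_v[:, 1] = z_1; J_ω[:, 1] = (0,0,0)
entry J[1][1] = -0.7071

-0.707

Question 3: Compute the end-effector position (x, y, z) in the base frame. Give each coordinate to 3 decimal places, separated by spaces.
-2.216 -3.441 -0.500

after link 1: o_1 = (0.0000, 0.0000, 0.0000)
after link 2: o_2 = (-1.4142, -1.4142, 0.0000)
after link 3: o_3 = (-2.2161, -3.4408, -0.5000)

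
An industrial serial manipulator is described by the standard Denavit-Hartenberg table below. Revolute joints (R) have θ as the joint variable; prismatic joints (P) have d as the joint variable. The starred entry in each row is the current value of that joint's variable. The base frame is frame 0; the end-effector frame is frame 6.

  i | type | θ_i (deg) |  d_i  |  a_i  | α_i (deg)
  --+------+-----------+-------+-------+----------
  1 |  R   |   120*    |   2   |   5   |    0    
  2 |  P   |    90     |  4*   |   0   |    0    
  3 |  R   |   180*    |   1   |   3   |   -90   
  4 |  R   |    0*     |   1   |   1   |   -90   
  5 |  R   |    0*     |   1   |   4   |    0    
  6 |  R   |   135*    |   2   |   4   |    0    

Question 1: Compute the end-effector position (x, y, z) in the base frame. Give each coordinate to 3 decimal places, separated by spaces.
2.893 5.332 4.000

after link 1: o_1 = (-2.5000, 4.3301, 2.0000)
after link 2: o_2 = (-2.5000, 4.3301, 6.0000)
after link 3: o_3 = (0.0981, 5.8301, 7.0000)
after link 4: o_4 = (0.4641, 7.1962, 7.0000)
after link 5: o_5 = (3.9282, 9.1962, 6.0000)
after link 6: o_6 = (2.8929, 5.3324, 4.0000)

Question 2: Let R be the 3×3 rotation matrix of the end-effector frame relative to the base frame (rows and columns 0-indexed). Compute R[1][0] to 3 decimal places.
-0.966

End-effector x-axis (col 0 of R) = (-0.2588,-0.9659,-0.0000)
R[1][0] = -0.9659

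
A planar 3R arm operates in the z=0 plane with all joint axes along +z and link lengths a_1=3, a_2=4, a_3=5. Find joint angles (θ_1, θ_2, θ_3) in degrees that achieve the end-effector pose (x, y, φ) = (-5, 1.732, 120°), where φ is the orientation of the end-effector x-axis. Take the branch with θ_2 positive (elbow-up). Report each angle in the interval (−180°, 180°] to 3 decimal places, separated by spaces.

wrist centre = target − a_3·(cos φ, sin φ) = (-2.5000, -2.5981)
cos θ_2 = (13.0003−3²−4²)/(2·3·4) = -0.5000; θ_2 = 119.9993° (elbow-up)
β = atan2(-2.5981,-2.5000) = -133.8973°; ψ = atan2(3.4641,1.0000) = 73.8973°
θ_1 = β − ψ = -207.7947°
θ_3 = φ − θ_1 − θ_2 = -152.2046° (wrapped to (-180°,180°])

152.205 119.999 -152.205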